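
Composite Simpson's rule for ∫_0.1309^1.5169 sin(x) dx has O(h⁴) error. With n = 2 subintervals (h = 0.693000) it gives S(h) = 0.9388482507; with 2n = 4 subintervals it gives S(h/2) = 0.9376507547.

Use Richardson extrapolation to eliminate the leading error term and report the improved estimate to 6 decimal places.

0.937571

Method order is 4; weight 2^4 = 16.
16·0.9376507547 = 15.0024120752; subtract 0.9388482507 → 14.0635638245
Denominator 16 − 1 = 15.
Extrapolated: 14.0635638245 / 15 = 0.9375709216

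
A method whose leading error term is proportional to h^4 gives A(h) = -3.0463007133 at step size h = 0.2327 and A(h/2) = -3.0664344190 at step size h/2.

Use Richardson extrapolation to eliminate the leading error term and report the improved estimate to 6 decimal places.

Order 4 gives 2^r = 16 and 2^r − 1 = 15.
Top: 16(-3.0664344190) − (-3.0463007133) = -46.0166499907
Denominator 16 − 1 = 15.
So the Richardson estimate is -3.0677766660.

-3.067777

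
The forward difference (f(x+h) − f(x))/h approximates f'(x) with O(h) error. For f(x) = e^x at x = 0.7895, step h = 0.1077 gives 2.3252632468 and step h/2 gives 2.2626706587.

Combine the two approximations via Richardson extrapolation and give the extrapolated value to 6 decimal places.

Leading term ∝ h^1; use weight 2 = 2^1.
Weighted: 4.5253413174 − 2.3252632468 = 2.2000780706
Extrapolated: 2.2000780706 / 1 = 2.2000780706
Correction |R − A(h/2)| = 6.259e-02; gap |A(h/2) − A(h)| = 6.259e-02.

2.200078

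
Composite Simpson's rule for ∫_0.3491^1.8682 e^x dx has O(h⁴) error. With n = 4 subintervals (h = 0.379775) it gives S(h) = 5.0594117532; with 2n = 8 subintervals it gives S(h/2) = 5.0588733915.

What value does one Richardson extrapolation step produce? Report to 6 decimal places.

5.058838

r = 4, so 2^r = 16.
2^4×A(h/2) = 80.9419742640; minus A(h) gives 75.8825625108.
Divide by 2^4 − 1 = 15.
So the Richardson estimate is 5.0588375007.
Gap between inputs: 5.384e-04; correction applied: −0.0000358908.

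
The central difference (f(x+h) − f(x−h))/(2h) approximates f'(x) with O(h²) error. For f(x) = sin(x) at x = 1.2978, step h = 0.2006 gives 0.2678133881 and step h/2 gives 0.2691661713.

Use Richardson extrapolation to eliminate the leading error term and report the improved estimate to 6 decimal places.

r = 2, so 2^r = 4.
2^2 × A(h/2) = 1.0766646852; minus A(h) gives 0.8088512971.
(4 × 0.2691661713 − 0.2678133881)/(4 − 1) = 0.2696170990

0.269617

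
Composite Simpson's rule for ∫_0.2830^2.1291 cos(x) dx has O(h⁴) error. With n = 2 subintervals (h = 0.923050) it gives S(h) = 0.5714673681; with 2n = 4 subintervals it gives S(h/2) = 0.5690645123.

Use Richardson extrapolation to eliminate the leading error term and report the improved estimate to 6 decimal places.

0.568904

r = 4: numerator weight 16, denominator 15.
A(h/2) − A(h) = 0.5690645123 − 0.5714673681 = -0.0024028558
Divide by 2^4 − 1 = 15: (-0.0024028558)/15 = -0.0001601904
R = 0.5690645123 − 0.0001601904 = 0.5689043219
Shift from A(h/2): −0.0001601904.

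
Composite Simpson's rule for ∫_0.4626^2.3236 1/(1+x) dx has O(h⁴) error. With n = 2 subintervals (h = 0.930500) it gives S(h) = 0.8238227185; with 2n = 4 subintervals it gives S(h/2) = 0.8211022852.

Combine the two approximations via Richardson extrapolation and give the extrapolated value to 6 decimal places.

The method has order 4: 2^4 = 16.
Numerator 16·A(h/2) − A(h) = 16·0.8211022852 − 0.8238227185 = 12.3138138447
Divide by 2^4 − 1 = 15.
So the Richardson estimate is 0.8209209230.
Shift from A(h/2): −0.0001813622.

0.820921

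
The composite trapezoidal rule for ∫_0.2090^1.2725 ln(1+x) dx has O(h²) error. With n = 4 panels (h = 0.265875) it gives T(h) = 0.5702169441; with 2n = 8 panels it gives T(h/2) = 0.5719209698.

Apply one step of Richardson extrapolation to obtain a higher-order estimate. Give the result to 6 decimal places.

0.572489

Error is O(h^2); halving h shrinks it by 2^2 = 4.
Difference of the inputs: 0.5719209698 − 0.5702169441 = 0.0017040257
Correction (A(h/2) − A(h))/(4 − 1) = 0.0017040257/3 = 0.0005680086
R = 0.5719209698 + 0.0005680086 = 0.5724889784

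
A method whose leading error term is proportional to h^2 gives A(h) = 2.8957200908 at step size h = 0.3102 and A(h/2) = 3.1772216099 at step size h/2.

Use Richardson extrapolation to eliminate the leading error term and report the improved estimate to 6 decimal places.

3.271055

The method has order 2: 2^2 = 4.
4·3.1772216099 − 2.8957200908 = 9.8131663488
R = 9.8131663488/3 = 3.2710554496
Gap between inputs: 2.815e-01; correction applied: +0.0938338397.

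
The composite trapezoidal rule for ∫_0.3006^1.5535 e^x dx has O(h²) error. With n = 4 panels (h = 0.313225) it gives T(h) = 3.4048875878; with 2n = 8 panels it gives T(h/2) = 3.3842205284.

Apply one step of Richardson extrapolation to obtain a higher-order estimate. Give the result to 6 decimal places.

Error is O(h^2); halving h shrinks it by 2^2 = 4.
2^2·A(h/2) = 13.5368821136; minus A(h) gives 10.1319945258.
Divide by 2^2 − 1 = 3.
R = 10.1319945258/3 = 3.3773315086

3.377332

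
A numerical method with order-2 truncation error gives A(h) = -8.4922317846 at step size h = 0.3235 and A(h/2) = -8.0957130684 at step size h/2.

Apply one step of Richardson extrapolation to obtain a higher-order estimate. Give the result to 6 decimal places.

r = 2: numerator weight 4, denominator 3.
Top: 4(-8.0957130684) − (-8.4922317846) = -23.8906204890
Divide by 2^2 − 1 = 3.
Result: -7.9635401630
Correction |R − A(h/2)| = 1.322e-01; gap |A(h/2) − A(h)| = 3.965e-01.

-7.963540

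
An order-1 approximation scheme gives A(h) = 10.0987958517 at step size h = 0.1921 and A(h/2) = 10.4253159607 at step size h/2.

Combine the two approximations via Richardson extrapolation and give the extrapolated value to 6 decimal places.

With r = 1 the leading error scales as h^1, so the weight is 2^1 = 2.
Top: 2(10.4253159607) − (10.0987958517) = 10.7518360697
Divide by 2^1 − 1 = 1.
Result: 10.7518360697
Shift from A(h/2): +0.3265201090.

10.751836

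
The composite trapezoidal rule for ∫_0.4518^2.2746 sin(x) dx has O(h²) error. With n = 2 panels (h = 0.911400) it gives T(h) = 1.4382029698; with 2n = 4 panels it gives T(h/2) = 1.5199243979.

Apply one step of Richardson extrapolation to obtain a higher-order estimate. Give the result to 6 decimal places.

The method has order 2: 2^2 = 4.
4·1.5199243979 = 6.0796975916; subtract 1.4382029698 → 4.6414946218
(4·1.5199243979 − 1.4382029698)/(4 − 1) = 1.5471648739

1.547165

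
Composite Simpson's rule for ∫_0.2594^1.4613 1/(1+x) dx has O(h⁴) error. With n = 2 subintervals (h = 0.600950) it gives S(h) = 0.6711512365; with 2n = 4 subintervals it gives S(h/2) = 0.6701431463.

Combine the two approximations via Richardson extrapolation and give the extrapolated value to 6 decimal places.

0.670076

Error is O(h^4); halving h shrinks it by 2^4 = 16.
16·0.6701431463 − 0.6711512365 = 10.0511391043
Denominator 16 − 1 = 15.
10.0511391043 ÷ 15 = 0.6700759403
Shift from A(h/2): −0.0000672060.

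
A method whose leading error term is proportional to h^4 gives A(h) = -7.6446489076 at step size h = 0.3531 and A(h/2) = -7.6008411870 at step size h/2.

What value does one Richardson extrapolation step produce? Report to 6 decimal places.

-7.597921

Error is O(h^4); halving h shrinks it by 2^4 = 16.
Difference of the inputs: -7.6008411870 − (-7.6446489076) = 0.0438077206
Correction (A(h/2) − A(h))/(16 − 1) = 0.0438077206/15 = 0.0029205147
R = A(h/2) + (A(h/2) − A(h))/15 = -7.6008411870 + 0.0029205147 = -7.5979206723
Gap between inputs: 4.381e-02; correction applied: +0.0029205147.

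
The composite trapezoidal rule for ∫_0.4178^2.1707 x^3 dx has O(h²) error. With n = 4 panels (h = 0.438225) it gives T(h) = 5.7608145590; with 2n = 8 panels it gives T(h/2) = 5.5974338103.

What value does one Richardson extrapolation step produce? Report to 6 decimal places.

5.542974

r = 2: numerator weight 4, denominator 3.
Top: 4(5.5974338103) − (5.7608145590) = 16.6289206822
Denominator 4 − 1 = 3.
16.6289206822 ÷ 3 = 5.5429735607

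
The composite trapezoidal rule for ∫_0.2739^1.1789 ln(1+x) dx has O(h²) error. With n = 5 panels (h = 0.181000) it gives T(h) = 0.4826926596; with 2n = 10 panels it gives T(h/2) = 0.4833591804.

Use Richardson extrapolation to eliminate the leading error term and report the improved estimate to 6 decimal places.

With r = 2 the leading error scales as h^2, so the weight is 2^2 = 4.
2^2×A(h/2) = 1.9334367216; minus A(h) gives 1.4507440620.
Denominator 4 − 1 = 3.
R = 1.4507440620/3 = 0.4835813540

0.483581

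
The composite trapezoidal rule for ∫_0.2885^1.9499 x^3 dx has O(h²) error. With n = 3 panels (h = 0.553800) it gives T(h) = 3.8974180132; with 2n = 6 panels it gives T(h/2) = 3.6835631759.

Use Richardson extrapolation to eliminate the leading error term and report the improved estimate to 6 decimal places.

Error is O(h^2); halving h shrinks it by 2^2 = 4.
Difference of the inputs: 3.6835631759 − 3.8974180132 = -0.2138548373
Correction (A(h/2) − A(h))/(4 − 1) = (-0.2138548373)/3 = -0.0712849458
R = A(h/2) + (A(h/2) − A(h))/3 = 3.6835631759 − 0.0712849458 = 3.6122782301
Gap between inputs: 2.139e-01; correction applied: −0.0712849458.

3.612278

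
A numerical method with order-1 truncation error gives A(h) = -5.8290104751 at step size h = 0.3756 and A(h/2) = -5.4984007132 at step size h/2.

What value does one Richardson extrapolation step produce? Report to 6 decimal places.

Order 1 gives 2^r = 2 and 2^r − 1 = 1.
Numerator 2·A(h/2) − A(h) = 2·(-5.4984007132) − (-5.8290104751) = -5.1677909513
R = (-5.1677909513)/1 = -5.1677909513

-5.167791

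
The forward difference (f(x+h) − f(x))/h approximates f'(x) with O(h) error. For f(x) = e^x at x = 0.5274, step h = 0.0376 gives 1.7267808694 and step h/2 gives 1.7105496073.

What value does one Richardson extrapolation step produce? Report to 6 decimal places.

1.694318

Method order is 1; weight 2^1 = 2.
Numerator 2·A(h/2) − A(h) = 2·1.7105496073 − 1.7267808694 = 1.6943183452
Divide by 2^1 − 1 = 1.
So the Richardson estimate is 1.6943183452.
Correction |R − A(h/2)| = 1.623e-02; gap |A(h/2) − A(h)| = 1.623e-02.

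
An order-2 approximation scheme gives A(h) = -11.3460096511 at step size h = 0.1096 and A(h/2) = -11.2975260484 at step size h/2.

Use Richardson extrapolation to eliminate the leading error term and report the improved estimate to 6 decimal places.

-11.281365

Leading term ∝ h^2; use weight 4 = 2^2.
Difference of the inputs: -11.2975260484 − (-11.3460096511) = 0.0484836027
Divide by 2^2 − 1 = 3: 0.0484836027/3 = 0.0161612009
R = A(h/2) + (A(h/2) − A(h))/3 = -11.2975260484 + 0.0161612009 = -11.2813648475
Gap between inputs: 4.848e-02; correction applied: +0.0161612009.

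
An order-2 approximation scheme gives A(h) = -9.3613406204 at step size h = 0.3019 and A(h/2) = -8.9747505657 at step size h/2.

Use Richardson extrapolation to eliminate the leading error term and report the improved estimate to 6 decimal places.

Method order is 2; weight 2^2 = 4.
4 × (-8.9747505657) = -35.8990022628; (-35.8990022628) − (-9.3613406204) = -26.5376616424
(-26.5376616424) ÷ 3 = -8.8458872141
Gap between inputs: 3.866e-01; correction applied: +0.1288633516.

-8.845887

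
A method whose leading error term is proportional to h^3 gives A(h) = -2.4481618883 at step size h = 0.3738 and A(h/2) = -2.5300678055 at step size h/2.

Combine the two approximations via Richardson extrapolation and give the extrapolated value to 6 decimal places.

-2.541769

The method has order 3: 2^3 = 8.
8×(-2.5300678055) − (-2.4481618883) = -17.7923805557
R = (-17.7923805557)/7 = -2.5417686508
Shift from A(h/2): −0.0117008453.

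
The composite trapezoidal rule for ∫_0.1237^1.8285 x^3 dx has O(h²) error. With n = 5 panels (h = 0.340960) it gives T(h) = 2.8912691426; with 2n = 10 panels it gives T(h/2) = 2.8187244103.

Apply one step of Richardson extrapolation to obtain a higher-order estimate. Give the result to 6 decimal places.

r = 2: numerator weight 4, denominator 3.
Top: 4(2.8187244103) − (2.8912691426) = 8.3836284986
Divide by 2^2 − 1 = 3.
8.3836284986 ÷ 3 = 2.7945428329
Gap between inputs: 7.254e-02; correction applied: −0.0241815774.

2.794543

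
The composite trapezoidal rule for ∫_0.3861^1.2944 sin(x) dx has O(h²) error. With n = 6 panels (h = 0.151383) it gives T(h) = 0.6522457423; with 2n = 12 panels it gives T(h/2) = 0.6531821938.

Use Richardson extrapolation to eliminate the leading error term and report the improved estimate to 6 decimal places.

Leading term ∝ h^2; use weight 4 = 2^2.
Weighted: 2.6127287752 − 0.6522457423 = 1.9604830329
Extrapolated: 1.9604830329 / 3 = 0.6534943443

0.653494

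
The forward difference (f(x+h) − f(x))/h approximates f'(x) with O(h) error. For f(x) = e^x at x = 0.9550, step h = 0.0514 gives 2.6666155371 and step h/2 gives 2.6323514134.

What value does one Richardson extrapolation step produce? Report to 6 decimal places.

2.598087

r = 1, so 2^r = 2.
Weighted: 5.2647028268 − 2.6666155371 = 2.5980872897
(2 × 2.6323514134 − 2.6666155371)/(2 − 1) = 2.5980872897
Gap between inputs: 3.426e-02; correction applied: −0.0342641237.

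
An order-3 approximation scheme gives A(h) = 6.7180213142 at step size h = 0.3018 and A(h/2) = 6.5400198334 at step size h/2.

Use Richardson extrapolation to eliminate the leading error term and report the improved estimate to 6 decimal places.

r = 3, so 2^r = 8.
8*6.5400198334 = 52.3201586672; 52.3201586672 − 6.7180213142 = 45.6021373530
45.6021373530 ÷ 7 = 6.5145910504

6.514591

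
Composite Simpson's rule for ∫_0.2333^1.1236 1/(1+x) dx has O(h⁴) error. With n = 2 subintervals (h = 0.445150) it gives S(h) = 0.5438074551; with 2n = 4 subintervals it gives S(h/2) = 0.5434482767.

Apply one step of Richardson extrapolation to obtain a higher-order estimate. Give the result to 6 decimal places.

r = 4: numerator weight 16, denominator 15.
A(h/2) − A(h) = 0.5434482767 − 0.5438074551 = -0.0003591784
Divide by 2^4 − 1 = 15: (-0.0003591784)/15 = -0.0000239452
R = A(h/2) + (A(h/2) − A(h))/15 = 0.5434482767 − 0.0000239452 = 0.5434243315

0.543424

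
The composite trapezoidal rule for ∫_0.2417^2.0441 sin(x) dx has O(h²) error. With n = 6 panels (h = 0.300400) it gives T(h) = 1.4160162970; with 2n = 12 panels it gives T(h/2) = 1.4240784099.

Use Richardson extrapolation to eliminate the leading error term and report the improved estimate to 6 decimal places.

Error is O(h^2); halving h shrinks it by 2^2 = 4.
2^2 × A(h/2) = 5.6963136396; minus A(h) gives 4.2802973426.
Denominator 4 − 1 = 3.
4.2802973426 ÷ 3 = 1.4267657809

1.426766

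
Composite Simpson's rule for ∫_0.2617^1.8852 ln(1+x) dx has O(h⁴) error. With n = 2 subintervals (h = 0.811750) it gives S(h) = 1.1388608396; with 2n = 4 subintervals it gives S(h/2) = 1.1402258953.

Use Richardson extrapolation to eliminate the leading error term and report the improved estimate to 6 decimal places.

Order 4 gives 2^r = 16 and 2^r − 1 = 15.
Numerator 16×A(h/2) − A(h) = 16×1.1402258953 − 1.1388608396 = 17.1047534852
Divide by 2^4 − 1 = 15.
R = 17.1047534852/15 = 1.1403168990
Correction |R − A(h/2)| = 9.100e-05; gap |A(h/2) − A(h)| = 1.365e-03.

1.140317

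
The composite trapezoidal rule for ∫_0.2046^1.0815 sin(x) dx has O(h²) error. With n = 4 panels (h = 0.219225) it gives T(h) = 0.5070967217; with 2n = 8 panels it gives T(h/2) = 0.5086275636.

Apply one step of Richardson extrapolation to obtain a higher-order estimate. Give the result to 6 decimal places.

0.509138

The method has order 2: 2^2 = 4.
4·0.5086275636 = 2.0345102544; subtract 0.5070967217 → 1.5274135327
1.5274135327 ÷ 3 = 0.5091378442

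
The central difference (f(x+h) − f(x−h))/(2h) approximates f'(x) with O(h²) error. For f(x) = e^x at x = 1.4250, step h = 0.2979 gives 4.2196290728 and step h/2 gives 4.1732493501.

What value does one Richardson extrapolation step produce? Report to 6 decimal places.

Leading term ∝ h^2; use weight 4 = 2^2.
Top: 4(4.1732493501) − (4.2196290728) = 12.4733683276
Denominator 4 − 1 = 3.
(4*4.1732493501 − 4.2196290728)/(4 − 1) = 4.1577894425
Correction |R − A(h/2)| = 1.546e-02; gap |A(h/2) − A(h)| = 4.638e-02.

4.157789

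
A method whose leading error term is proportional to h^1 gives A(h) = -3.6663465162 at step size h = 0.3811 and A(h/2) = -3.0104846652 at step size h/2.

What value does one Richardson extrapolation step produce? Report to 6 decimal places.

With r = 1 the leading error scales as h^1, so the weight is 2^1 = 2.
Numerator 2×A(h/2) − A(h) = 2×(-3.0104846652) − (-3.6663465162) = -2.3546228142
Denominator 2 − 1 = 1.
(-2.3546228142) ÷ 1 = -2.3546228142
Gap between inputs: 6.559e-01; correction applied: +0.6558618510.

-2.354623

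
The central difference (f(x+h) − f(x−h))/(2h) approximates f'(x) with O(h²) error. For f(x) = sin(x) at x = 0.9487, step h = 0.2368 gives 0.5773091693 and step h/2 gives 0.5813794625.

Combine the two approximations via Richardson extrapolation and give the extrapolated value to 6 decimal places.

0.582736

With r = 2 the leading error scales as h^2, so the weight is 2^2 = 4.
4 × 0.5813794625 − 0.5773091693 = 1.7482086807
Denominator 4 − 1 = 3.
(4 × 0.5813794625 − 0.5773091693)/(4 − 1) = 0.5827362269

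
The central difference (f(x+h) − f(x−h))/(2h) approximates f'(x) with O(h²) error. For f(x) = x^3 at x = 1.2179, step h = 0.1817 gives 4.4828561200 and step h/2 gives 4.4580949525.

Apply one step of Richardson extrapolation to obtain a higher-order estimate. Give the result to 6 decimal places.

4.449841

Leading term ∝ h^2; use weight 4 = 2^2.
Top: 4(4.4580949525) − (4.4828561200) = 13.3495236900
Denominator 4 − 1 = 3.
13.3495236900 ÷ 3 = 4.4498412300
Shift from A(h/2): −0.0082537225.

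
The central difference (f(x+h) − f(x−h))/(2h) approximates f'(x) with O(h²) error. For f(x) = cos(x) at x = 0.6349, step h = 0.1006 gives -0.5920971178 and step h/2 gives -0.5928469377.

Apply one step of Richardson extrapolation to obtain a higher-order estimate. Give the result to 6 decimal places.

-0.593097

Error is O(h^2); halving h shrinks it by 2^2 = 4.
Weighted: (-2.3713877508) − (-0.5920971178) = -1.7792906330
R = (-1.7792906330)/3 = -0.5930968777
Correction |R − A(h/2)| = 2.499e-04; gap |A(h/2) − A(h)| = 7.498e-04.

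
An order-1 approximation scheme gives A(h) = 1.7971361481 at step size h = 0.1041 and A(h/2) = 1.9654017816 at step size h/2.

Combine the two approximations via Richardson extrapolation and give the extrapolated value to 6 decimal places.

2.133667

r = 1: numerator weight 2, denominator 1.
Top: 2(1.9654017816) − (1.7971361481) = 2.1336674151
Extrapolated: 2.1336674151 / 1 = 2.1336674151
Gap between inputs: 1.683e-01; correction applied: +0.1682656335.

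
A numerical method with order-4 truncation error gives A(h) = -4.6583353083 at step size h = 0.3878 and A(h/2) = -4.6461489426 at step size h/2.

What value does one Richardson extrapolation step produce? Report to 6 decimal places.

-4.645337

Error is O(h^4); halving h shrinks it by 2^4 = 16.
2^4·A(h/2) = -74.3383830816; minus A(h) gives -69.6800477733.
Denominator 16 − 1 = 15.
R = (-69.6800477733)/15 = -4.6453365182
Correction |R − A(h/2)| = 8.124e-04; gap |A(h/2) − A(h)| = 1.219e-02.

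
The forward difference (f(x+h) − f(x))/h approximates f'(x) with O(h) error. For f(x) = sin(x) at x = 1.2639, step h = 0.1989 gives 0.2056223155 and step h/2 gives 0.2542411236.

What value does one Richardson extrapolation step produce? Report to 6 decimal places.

r = 1, so 2^r = 2.
2 × 0.2542411236 − 0.2056223155 = 0.3028599317
0.3028599317 ÷ 1 = 0.3028599317

0.302860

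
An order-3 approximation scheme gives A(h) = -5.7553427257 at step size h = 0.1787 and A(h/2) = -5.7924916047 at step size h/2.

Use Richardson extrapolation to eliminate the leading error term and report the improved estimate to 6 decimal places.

-5.797799

r = 3: numerator weight 8, denominator 7.
Weighted: (-46.3399328376) − (-5.7553427257) = -40.5845901119
Denominator 8 − 1 = 7.
Result: -5.7977985874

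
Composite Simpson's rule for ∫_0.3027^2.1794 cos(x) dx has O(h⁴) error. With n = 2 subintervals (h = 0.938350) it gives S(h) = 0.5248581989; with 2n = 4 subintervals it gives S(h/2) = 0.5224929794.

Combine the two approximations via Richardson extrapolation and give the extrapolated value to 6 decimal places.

0.522335

With r = 4 the leading error scales as h^4, so the weight is 2^4 = 16.
Numerator 16·A(h/2) − A(h) = 16·0.5224929794 − 0.5248581989 = 7.8350294715
Divide by 2^4 − 1 = 15.
Result: 0.5223352981
Gap between inputs: 2.365e-03; correction applied: −0.0001576813.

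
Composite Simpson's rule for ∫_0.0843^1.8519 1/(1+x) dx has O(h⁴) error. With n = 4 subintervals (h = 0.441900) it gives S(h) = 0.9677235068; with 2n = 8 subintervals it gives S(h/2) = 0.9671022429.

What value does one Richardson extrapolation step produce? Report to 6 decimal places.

Leading term ∝ h^4; use weight 16 = 2^4.
Weighted: 15.4736358864 − 0.9677235068 = 14.5059123796
Divide by 2^4 − 1 = 15.
(16×0.9671022429 − 0.9677235068)/(16 − 1) = 0.9670608253

0.967061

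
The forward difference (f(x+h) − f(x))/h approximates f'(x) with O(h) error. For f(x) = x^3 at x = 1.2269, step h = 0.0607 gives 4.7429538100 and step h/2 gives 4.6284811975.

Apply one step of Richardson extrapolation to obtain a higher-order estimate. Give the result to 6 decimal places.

Leading term ∝ h^1; use weight 2 = 2^1.
2*4.6284811975 − 4.7429538100 = 4.5140085850
Denominator 2 − 1 = 1.
So the Richardson estimate is 4.5140085850.

4.514009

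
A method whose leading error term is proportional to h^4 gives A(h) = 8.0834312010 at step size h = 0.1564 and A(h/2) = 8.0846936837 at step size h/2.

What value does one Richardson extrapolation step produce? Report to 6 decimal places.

With r = 4 the leading error scales as h^4, so the weight is 2^4 = 16.
Weighted: 129.3550989392 − 8.0834312010 = 121.2716677382
Divide by 2^4 − 1 = 15.
(16·8.0846936837 − 8.0834312010)/(16 − 1) = 8.0847778492

8.084778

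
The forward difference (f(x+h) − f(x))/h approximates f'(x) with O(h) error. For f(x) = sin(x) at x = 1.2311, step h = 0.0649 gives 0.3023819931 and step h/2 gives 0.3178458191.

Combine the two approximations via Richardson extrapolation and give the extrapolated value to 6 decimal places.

0.333310

The method has order 1: 2^1 = 2.
Difference of the inputs: 0.3178458191 − 0.3023819931 = 0.0154638260
Divide by 2^1 − 1 = 1: 0.0154638260/1 = 0.0154638260
R = A(h/2) + (A(h/2) − A(h))/1 = 0.3178458191 + 0.0154638260 = 0.3333096451
Correction |R − A(h/2)| = 1.546e-02; gap |A(h/2) − A(h)| = 1.546e-02.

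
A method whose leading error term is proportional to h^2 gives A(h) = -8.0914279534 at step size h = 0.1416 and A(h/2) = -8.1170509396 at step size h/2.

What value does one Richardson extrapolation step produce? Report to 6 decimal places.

-8.125592

Order 2 gives 2^r = 4 and 2^r − 1 = 3.
2^2 × A(h/2) = -32.4682037584; minus A(h) gives -24.3767758050.
R = (-24.3767758050)/3 = -8.1255919350
Shift from A(h/2): −0.0085409954.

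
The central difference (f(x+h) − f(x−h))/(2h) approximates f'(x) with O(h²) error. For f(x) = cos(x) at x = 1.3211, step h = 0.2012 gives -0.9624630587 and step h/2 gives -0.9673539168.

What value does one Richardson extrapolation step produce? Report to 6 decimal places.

-0.968984

The method has order 2: 2^2 = 4.
Top: 4(-0.9673539168) − (-0.9624630587) = -2.9069526085
Extrapolated: (-2.9069526085) / 3 = -0.9689842028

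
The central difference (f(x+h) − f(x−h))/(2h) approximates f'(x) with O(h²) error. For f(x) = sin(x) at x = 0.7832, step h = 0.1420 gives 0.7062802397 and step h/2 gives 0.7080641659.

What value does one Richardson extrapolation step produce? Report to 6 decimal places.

Order 2 gives 2^r = 4 and 2^r − 1 = 3.
Top: 4(0.7080641659) − (0.7062802397) = 2.1259764239
Denominator 4 − 1 = 3.
(4×0.7080641659 − 0.7062802397)/(4 − 1) = 0.7086588080

0.708659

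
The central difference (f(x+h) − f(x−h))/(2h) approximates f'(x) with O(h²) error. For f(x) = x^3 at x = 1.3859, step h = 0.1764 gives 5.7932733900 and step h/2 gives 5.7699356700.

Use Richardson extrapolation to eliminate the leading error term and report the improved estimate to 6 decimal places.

With r = 2 the leading error scales as h^2, so the weight is 2^2 = 4.
2^2 × A(h/2) = 23.0797426800; minus A(h) gives 17.2864692900.
R = 17.2864692900/3 = 5.7621564300
Correction |R − A(h/2)| = 7.779e-03; gap |A(h/2) − A(h)| = 2.334e-02.

5.762156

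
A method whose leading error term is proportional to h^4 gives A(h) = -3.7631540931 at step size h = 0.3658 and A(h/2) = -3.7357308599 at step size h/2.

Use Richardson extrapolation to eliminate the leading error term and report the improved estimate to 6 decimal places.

r = 4: numerator weight 16, denominator 15.
16*(-3.7357308599) − (-3.7631540931) = -56.0085396653
Extrapolated: (-56.0085396653) / 15 = -3.7339026444

-3.733903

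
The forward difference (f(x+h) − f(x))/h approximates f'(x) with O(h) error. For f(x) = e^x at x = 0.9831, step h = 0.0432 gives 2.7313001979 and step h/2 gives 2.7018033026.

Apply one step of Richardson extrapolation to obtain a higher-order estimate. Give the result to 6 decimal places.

Error is O(h^1); halving h shrinks it by 2^1 = 2.
2^1*A(h/2) = 5.4036066052; minus A(h) gives 2.6723064073.
Extrapolated: 2.6723064073 / 1 = 2.6723064073
Correction |R − A(h/2)| = 2.950e-02; gap |A(h/2) − A(h)| = 2.950e-02.

2.672306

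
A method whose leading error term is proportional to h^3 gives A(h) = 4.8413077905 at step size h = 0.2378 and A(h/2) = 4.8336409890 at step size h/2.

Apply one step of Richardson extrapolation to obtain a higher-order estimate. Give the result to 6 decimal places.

r = 3: numerator weight 8, denominator 7.
8×4.8336409890 = 38.6691279120; 38.6691279120 − 4.8413077905 = 33.8278201215
Denominator 8 − 1 = 7.
R = 33.8278201215/7 = 4.8325457316
Shift from A(h/2): −0.0010952574.

4.832546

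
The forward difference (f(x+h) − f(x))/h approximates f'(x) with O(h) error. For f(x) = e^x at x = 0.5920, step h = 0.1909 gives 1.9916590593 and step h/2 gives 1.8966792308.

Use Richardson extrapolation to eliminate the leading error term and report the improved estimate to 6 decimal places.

Order 1 gives 2^r = 2 and 2^r − 1 = 1.
2^1 × A(h/2) = 3.7933584616; minus A(h) gives 1.8016994023.
Denominator 2 − 1 = 1.
Result: 1.8016994023

1.801699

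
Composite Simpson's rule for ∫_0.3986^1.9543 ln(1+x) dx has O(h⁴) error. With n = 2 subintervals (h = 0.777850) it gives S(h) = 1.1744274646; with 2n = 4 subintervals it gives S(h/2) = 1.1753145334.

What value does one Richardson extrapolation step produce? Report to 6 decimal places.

1.175374

Method order is 4; weight 2^4 = 16.
Numerator 16*A(h/2) − A(h) = 16*1.1753145334 − 1.1744274646 = 17.6306050698
17.6306050698 ÷ 15 = 1.1753736713
Gap between inputs: 8.871e-04; correction applied: +0.0000591379.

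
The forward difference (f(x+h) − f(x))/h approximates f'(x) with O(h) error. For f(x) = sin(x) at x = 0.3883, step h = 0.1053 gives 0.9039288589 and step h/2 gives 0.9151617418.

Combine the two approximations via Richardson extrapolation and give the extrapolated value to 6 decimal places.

0.926395

The method has order 1: 2^1 = 2.
2×0.9151617418 = 1.8303234836; 1.8303234836 − 0.9039288589 = 0.9263946247
Extrapolated: 0.9263946247 / 1 = 0.9263946247
Correction |R − A(h/2)| = 1.123e-02; gap |A(h/2) − A(h)| = 1.123e-02.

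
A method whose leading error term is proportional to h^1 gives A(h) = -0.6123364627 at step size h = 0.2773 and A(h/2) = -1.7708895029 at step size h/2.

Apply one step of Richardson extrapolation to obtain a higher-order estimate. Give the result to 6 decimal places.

-2.929443

r = 1: numerator weight 2, denominator 1.
2^1 × A(h/2) = -3.5417790058; minus A(h) gives -2.9294425431.
(2 × (-1.7708895029) − (-0.6123364627))/(2 − 1) = -2.9294425431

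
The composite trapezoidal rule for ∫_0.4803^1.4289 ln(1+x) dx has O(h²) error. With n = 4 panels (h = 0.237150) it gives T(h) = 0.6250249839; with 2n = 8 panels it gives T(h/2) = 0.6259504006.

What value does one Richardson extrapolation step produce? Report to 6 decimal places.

0.626259

r = 2, so 2^r = 4.
A(h/2) − A(h) = 0.6259504006 − 0.6250249839 = 0.0009254167
Divide by 2^2 − 1 = 3: 0.0009254167/3 = 0.0003084722
R = A(h/2) + (A(h/2) − A(h))/3 = 0.6259504006 + 0.0003084722 = 0.6262588728
Correction |R − A(h/2)| = 3.085e-04; gap |A(h/2) − A(h)| = 9.254e-04.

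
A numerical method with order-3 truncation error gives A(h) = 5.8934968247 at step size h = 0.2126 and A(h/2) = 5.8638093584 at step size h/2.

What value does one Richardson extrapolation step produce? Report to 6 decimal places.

Order 3 gives 2^r = 8 and 2^r − 1 = 7.
Difference of the inputs: 5.8638093584 − 5.8934968247 = -0.0296874663
Correction (A(h/2) − A(h))/(8 − 1) = (-0.0296874663)/7 = -0.0042410666
R = 5.8638093584 − 0.0042410666 = 5.8595682918

5.859568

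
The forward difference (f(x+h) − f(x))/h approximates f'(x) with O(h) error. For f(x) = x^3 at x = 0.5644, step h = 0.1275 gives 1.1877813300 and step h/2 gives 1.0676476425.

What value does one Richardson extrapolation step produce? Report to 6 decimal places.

The method has order 1: 2^1 = 2.
2^1·A(h/2) = 2.1352952850; minus A(h) gives 0.9475139550.
Denominator 2 − 1 = 1.
Result: 0.9475139550

0.947514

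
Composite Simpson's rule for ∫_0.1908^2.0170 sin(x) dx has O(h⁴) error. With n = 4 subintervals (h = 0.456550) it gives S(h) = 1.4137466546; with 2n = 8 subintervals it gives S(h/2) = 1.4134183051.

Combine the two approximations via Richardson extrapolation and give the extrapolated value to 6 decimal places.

1.413396

The method has order 4: 2^4 = 16.
Top: 16(1.4134183051) − (1.4137466546) = 21.2009462270
(16·1.4134183051 − 1.4137466546)/(16 − 1) = 1.4133964151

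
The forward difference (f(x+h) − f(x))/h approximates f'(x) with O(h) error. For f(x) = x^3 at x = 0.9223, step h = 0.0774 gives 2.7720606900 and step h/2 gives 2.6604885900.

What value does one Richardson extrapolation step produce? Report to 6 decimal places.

The method has order 1: 2^1 = 2.
2^1×A(h/2) = 5.3209771800; minus A(h) gives 2.5489164900.
R = 2.5489164900/1 = 2.5489164900
Correction |R − A(h/2)| = 1.116e-01; gap |A(h/2) − A(h)| = 1.116e-01.

2.548916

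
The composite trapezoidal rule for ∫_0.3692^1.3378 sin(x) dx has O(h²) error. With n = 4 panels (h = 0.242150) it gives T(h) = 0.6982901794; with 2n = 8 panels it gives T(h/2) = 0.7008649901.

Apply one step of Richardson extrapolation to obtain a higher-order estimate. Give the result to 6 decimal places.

0.701723

r = 2, so 2^r = 4.
Top: 4(0.7008649901) − (0.6982901794) = 2.1051697810
2.1051697810 ÷ 3 = 0.7017232603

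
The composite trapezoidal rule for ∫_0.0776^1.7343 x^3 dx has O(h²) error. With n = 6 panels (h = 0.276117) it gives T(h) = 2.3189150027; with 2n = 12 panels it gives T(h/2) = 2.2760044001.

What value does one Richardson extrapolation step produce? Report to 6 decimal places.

2.261701

With r = 2 the leading error scales as h^2, so the weight is 2^2 = 4.
4 × 2.2760044001 = 9.1040176004; 9.1040176004 − 2.3189150027 = 6.7851025977
Denominator 4 − 1 = 3.
6.7851025977 ÷ 3 = 2.2617008659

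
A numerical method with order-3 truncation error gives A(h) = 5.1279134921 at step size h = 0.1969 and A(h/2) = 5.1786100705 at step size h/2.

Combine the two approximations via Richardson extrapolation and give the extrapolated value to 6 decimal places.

Order 3 gives 2^r = 8 and 2^r − 1 = 7.
8 × 5.1786100705 = 41.4288805640; subtract 5.1279134921 → 36.3009670719
36.3009670719 ÷ 7 = 5.1858524388
Gap between inputs: 5.070e-02; correction applied: +0.0072423683.

5.185852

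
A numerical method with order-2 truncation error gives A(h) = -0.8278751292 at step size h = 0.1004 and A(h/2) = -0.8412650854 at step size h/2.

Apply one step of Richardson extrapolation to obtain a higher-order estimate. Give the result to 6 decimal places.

Order 2 gives 2^r = 4 and 2^r − 1 = 3.
A(h/2) − A(h) = -0.8412650854 − (-0.8278751292) = -0.0133899562
Divide by 2^2 − 1 = 3: (-0.0133899562)/3 = -0.0044633187
R = -0.8412650854 − 0.0044633187 = -0.8457284041
Gap between inputs: 1.339e-02; correction applied: −0.0044633187.

-0.845728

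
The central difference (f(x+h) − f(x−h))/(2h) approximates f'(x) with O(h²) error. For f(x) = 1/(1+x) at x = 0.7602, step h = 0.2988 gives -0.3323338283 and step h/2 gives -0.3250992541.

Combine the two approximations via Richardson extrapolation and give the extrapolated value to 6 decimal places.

-0.322688

Order 2 gives 2^r = 4 and 2^r − 1 = 3.
Difference of the inputs: -0.3250992541 − (-0.3323338283) = 0.0072345742
Divide by 2^2 − 1 = 3: 0.0072345742/3 = 0.0024115247
R = -0.3250992541 + 0.0024115247 = -0.3226877294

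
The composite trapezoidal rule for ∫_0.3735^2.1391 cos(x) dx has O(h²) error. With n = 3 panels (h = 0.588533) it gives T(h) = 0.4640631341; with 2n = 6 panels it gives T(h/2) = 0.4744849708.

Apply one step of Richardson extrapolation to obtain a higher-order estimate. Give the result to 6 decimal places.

0.477959

r = 2, so 2^r = 4.
4·0.4744849708 − 0.4640631341 = 1.4338767491
Denominator 4 − 1 = 3.
Extrapolated: 1.4338767491 / 3 = 0.4779589164
Gap between inputs: 1.042e-02; correction applied: +0.0034739456.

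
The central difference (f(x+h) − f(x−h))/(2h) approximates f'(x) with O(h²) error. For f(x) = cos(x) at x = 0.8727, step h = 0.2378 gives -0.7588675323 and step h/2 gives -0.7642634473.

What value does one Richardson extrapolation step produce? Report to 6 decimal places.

r = 2, so 2^r = 4.
4*(-0.7642634473) = -3.0570537892; subtract (-0.7588675323) → -2.2981862569
Divide by 2^2 − 1 = 3.
(-2.2981862569) ÷ 3 = -0.7660620856

-0.766062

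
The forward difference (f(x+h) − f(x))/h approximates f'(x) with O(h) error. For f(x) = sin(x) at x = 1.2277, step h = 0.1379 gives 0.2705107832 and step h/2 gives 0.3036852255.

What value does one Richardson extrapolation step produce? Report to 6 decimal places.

0.336860

Method order is 1; weight 2^1 = 2.
2·0.3036852255 = 0.6073704510; subtract 0.2705107832 → 0.3368596678
Divide by 2^1 − 1 = 1.
So the Richardson estimate is 0.3368596678.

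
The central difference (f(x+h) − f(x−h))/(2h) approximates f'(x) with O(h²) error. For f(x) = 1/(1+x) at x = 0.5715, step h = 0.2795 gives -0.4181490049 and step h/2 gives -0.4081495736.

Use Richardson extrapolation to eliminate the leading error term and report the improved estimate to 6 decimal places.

-0.404816

With r = 2 the leading error scales as h^2, so the weight is 2^2 = 4.
Numerator 4*A(h/2) − A(h) = 4*(-0.4081495736) − (-0.4181490049) = -1.2144492895
Denominator 4 − 1 = 3.
Result: -0.4048164298
Correction |R − A(h/2)| = 3.333e-03; gap |A(h/2) − A(h)| = 9.999e-03.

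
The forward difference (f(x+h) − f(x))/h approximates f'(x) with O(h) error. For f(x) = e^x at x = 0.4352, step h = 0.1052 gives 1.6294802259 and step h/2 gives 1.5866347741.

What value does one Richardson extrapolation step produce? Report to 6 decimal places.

1.543789

With r = 1 the leading error scales as h^1, so the weight is 2^1 = 2.
2×1.5866347741 = 3.1732695482; subtract 1.6294802259 → 1.5437893223
Denominator 2 − 1 = 1.
Result: 1.5437893223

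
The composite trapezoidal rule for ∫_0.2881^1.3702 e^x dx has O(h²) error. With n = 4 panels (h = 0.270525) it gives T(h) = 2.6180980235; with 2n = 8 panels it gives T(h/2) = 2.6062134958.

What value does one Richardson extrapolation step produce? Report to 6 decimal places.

2.602252

Order 2 gives 2^r = 4 and 2^r − 1 = 3.
Top: 4(2.6062134958) − (2.6180980235) = 7.8067559597
Divide by 2^2 − 1 = 3.
So the Richardson estimate is 2.6022519866.
Shift from A(h/2): −0.0039615092.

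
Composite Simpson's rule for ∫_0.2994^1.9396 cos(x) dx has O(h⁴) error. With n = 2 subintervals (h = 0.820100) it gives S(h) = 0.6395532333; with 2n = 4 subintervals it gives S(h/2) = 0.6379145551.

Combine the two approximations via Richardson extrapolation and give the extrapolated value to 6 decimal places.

Method order is 4; weight 2^4 = 16.
16·0.6379145551 = 10.2066328816; 10.2066328816 − 0.6395532333 = 9.5670796483
Denominator 16 − 1 = 15.
9.5670796483 ÷ 15 = 0.6378053099

0.637805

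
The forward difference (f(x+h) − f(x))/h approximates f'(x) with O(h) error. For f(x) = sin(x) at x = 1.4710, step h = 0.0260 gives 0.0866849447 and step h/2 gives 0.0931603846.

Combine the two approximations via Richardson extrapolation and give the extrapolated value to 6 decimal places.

Order 1 gives 2^r = 2 and 2^r − 1 = 1.
Top: 2(0.0931603846) − (0.0866849447) = 0.0996358245
Denominator 2 − 1 = 1.
R = 0.0996358245/1 = 0.0996358245

0.099636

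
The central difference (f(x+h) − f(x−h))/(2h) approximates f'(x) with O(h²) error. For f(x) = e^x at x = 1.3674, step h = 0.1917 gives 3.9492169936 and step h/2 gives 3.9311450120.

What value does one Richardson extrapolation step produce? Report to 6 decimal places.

Method order is 2; weight 2^2 = 4.
Difference of the inputs: 3.9311450120 − 3.9492169936 = -0.0180719816
Correction (A(h/2) − A(h))/(4 − 1) = (-0.0180719816)/3 = -0.0060239939
R = A(h/2) + (A(h/2) − A(h))/3 = 3.9311450120 − 0.0060239939 = 3.9251210181

3.925121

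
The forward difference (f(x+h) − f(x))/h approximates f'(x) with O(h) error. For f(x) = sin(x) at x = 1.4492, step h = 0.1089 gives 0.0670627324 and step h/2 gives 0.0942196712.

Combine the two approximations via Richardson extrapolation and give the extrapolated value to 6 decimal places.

0.121377

With r = 1 the leading error scales as h^1, so the weight is 2^1 = 2.
2*0.0942196712 = 0.1884393424; subtract 0.0670627324 → 0.1213766100
Denominator 2 − 1 = 1.
Result: 0.1213766100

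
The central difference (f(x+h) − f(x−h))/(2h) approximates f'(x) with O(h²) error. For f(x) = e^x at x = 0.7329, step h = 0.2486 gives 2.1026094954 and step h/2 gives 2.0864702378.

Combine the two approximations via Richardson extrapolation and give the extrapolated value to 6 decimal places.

Leading term ∝ h^2; use weight 4 = 2^2.
4*2.0864702378 − 2.1026094954 = 6.2432714558
(4*2.0864702378 − 2.1026094954)/(4 − 1) = 2.0810904853
Shift from A(h/2): −0.0053797525.

2.081090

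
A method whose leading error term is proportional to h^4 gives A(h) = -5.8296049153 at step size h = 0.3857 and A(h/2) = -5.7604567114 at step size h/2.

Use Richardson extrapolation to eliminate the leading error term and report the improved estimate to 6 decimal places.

With r = 4 the leading error scales as h^4, so the weight is 2^4 = 16.
2^4*A(h/2) = -92.1673073824; minus A(h) gives -86.3377024671.
Divide by 2^4 − 1 = 15.
So the Richardson estimate is -5.7558468311.
Shift from A(h/2): +0.0046098803.

-5.755847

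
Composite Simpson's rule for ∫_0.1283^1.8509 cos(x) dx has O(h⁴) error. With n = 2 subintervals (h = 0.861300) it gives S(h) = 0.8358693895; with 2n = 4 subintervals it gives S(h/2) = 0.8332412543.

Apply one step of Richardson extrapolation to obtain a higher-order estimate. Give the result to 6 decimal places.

0.833066

The method has order 4: 2^4 = 16.
Numerator 16*A(h/2) − A(h) = 16*0.8332412543 − 0.8358693895 = 12.4959906793
R = 12.4959906793/15 = 0.8330660453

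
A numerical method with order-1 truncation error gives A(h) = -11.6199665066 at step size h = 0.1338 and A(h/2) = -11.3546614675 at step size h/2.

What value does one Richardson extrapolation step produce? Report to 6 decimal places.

-11.089356

The method has order 1: 2^1 = 2.
Numerator 2·A(h/2) − A(h) = 2·(-11.3546614675) − (-11.6199665066) = -11.0893564284
R = (-11.0893564284)/1 = -11.0893564284
Correction |R − A(h/2)| = 2.653e-01; gap |A(h/2) − A(h)| = 2.653e-01.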